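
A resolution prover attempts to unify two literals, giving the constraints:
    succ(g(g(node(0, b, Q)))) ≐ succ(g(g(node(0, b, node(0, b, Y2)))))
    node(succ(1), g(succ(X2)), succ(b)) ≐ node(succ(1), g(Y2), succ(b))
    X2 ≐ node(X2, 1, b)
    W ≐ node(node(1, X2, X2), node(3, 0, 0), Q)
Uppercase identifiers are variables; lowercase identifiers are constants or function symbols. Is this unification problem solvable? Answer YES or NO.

Decompose succ/1: g(g(node(0, b, Q))) ≐ g(g(node(0, b, node(0, b, Y2)))).
Decompose g/1: g(node(0, b, Q)) ≐ g(node(0, b, node(0, b, Y2))).
Decompose g/1: node(0, b, Q) ≐ node(0, b, node(0, b, Y2)).
Decompose node/3: 0 ≐ 0,  b ≐ b,  Q ≐ node(0, b, Y2).
Delete trivial equation 0 ≐ 0.
Delete trivial equation b ≐ b.
Bind Q := node(0, b, Y2); substituting into the one remaining equation that mentions Q gives: W ≐ node(node(1, X2, X2), node(3, 0, 0), node(0, b, Y2)).
Decompose node/3: succ(1) ≐ succ(1),  g(succ(X2)) ≐ g(Y2),  succ(b) ≐ succ(b).
Delete trivial equation succ(1) ≐ succ(1).
Decompose g/1: succ(X2) ≐ Y2.
Bind Y2 := succ(X2); substituting into the one remaining equation that mentions Y2 gives: W ≐ node(node(1, X2, X2), node(3, 0, 0), node(0, b, succ(X2))). Substituting into the earlier binding gives Q := node(0, b, succ(X2)).
Delete trivial equation succ(b) ≐ succ(b).
Occurs check fails: X2 occurs in node(X2, 1, b); the equation X2 ≐ node(X2, 1, b) has no finite solution.

NO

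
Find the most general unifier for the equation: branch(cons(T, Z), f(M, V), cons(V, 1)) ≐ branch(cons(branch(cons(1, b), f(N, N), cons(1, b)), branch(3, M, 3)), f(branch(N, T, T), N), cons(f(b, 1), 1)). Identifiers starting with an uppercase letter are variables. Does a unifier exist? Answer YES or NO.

YES

Decompose branch/3: cons(T, Z) ≐ cons(branch(cons(1, b), f(N, N), cons(1, b)), branch(3, M, 3)),  f(M, V) ≐ f(branch(N, T, T), N),  cons(V, 1) ≐ cons(f(b, 1), 1).
Decompose cons/2: T ≐ branch(cons(1, b), f(N, N), cons(1, b)),  Z ≐ branch(3, M, 3).
Bind T := branch(cons(1, b), f(N, N), cons(1, b)); substituting into the one remaining equation that mentions T gives: f(M, V) ≐ f(branch(N, branch(cons(1, b), f(N, N), cons(1, b)), branch(cons(1, b), f(N, N), cons(1, b))), N).
Bind Z := branch(3, M, 3); no other remaining equation mentions Z.
Decompose f/2: M ≐ branch(N, branch(cons(1, b), f(N, N), cons(1, b)), branch(cons(1, b), f(N, N), cons(1, b))),  V ≐ N.
Bind M := branch(N, branch(cons(1, b), f(N, N), cons(1, b)), branch(cons(1, b), f(N, N), cons(1, b))); no other remaining equation mentions M. Substituting into the earlier binding gives Z := branch(3, branch(N, branch(cons(1, b), f(N, N), cons(1, b)), branch(cons(1, b), f(N, N), cons(1, b))), 3).
Bind V := N; substituting into the remaining equation gives: cons(N, 1) ≐ cons(f(b, 1), 1).
Decompose cons/2: N ≐ f(b, 1),  1 ≐ 1.
Bind N := f(b, 1); no other remaining equation mentions N. Substituting into the earlier bindings gives T := branch(cons(1, b), f(f(b, 1), f(b, 1)), cons(1, b)), Z := branch(3, branch(f(b, 1), branch(cons(1, b), f(f(b, 1), f(b, 1)), cons(1, b)), branch(cons(1, b), f(f(b, 1), f(b, 1)), cons(1, b))), 3), M := branch(f(b, 1), branch(cons(1, b), f(f(b, 1), f(b, 1)), cons(1, b)), branch(cons(1, b), f(f(b, 1), f(b, 1)), cons(1, b))), V := f(b, 1).
Delete trivial equation 1 ≐ 1.
No equations remain and no clash or occurs-check failure arose, so a unifier exists.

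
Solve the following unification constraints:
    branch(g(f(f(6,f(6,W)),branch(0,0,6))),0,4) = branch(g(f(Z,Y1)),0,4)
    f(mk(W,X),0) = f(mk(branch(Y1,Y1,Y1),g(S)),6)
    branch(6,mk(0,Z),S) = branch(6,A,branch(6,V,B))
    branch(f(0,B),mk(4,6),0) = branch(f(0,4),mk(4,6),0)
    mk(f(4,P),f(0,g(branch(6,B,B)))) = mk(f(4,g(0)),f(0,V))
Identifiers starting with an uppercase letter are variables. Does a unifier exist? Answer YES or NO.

Decompose branch/3: g(f(f(6,f(6,W)),branch(0,0,6))) = g(f(Z,Y1)),  0 = 0,  4 = 4.
Decompose g/1: f(f(6,f(6,W)),branch(0,0,6)) = f(Z,Y1).
Decompose f/2: f(6,f(6,W)) = Z,  branch(0,0,6) = Y1.
Bind Z := f(6,f(6,W)); substituting into the one remaining equation that mentions Z gives: branch(6,mk(0,f(6,f(6,W))),S) = branch(6,A,branch(6,V,B)).
Bind Y1 := branch(0,0,6); substituting into the one remaining equation that mentions Y1 gives: f(mk(W,X),0) = f(mk(branch(branch(0,0,6),branch(0,0,6),branch(0,0,6)),g(S)),6).
Delete trivial equation 0 = 0.
Delete trivial equation 4 = 4.
Decompose f/2: mk(W,X) = mk(branch(branch(0,0,6),branch(0,0,6),branch(0,0,6)),g(S)),  0 = 6.
Decompose mk/2: W = branch(branch(0,0,6),branch(0,0,6),branch(0,0,6)),  X = g(S).
Bind W := branch(branch(0,0,6),branch(0,0,6),branch(0,0,6)); substituting into the one remaining equation that mentions W gives: branch(6,mk(0,f(6,f(6,branch(branch(0,0,6),branch(0,0,6),branch(0,0,6))))),S) = branch(6,A,branch(6,V,B)). Substituting into the earlier binding gives Z := f(6,f(6,branch(branch(0,0,6),branch(0,0,6),branch(0,0,6)))).
Bind X := g(S); no other remaining equation mentions X.
Clash: constants 0 and 6 differ; no unifier exists.

NO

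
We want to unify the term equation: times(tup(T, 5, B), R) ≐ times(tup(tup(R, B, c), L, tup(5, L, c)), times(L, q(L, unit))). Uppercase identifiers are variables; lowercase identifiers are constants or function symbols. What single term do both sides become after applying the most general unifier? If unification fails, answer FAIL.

times(tup(tup(times(5, q(5, unit)), tup(5, 5, c), c), 5, tup(5, 5, c)), times(5, q(5, unit)))

Decompose times/2: tup(T, 5, B) ≐ tup(tup(R, B, c), L, tup(5, L, c)),  R ≐ times(L, q(L, unit)).
Decompose tup/3: T ≐ tup(R, B, c),  5 ≐ L,  B ≐ tup(5, L, c).
Bind T := tup(R, B, c); no other remaining equation mentions T.
Bind L := 5; substituting into the remaining equations gives: B ≐ tup(5, 5, c),  R ≐ times(5, q(5, unit)).
Bind B := tup(5, 5, c); no other remaining equation mentions B. Substituting into the earlier binding gives T := tup(R, tup(5, 5, c), c).
Bind R := times(5, q(5, unit)). Substituting into the earlier binding gives T := tup(times(5, q(5, unit)), tup(5, 5, c), c).
Applying the MGU to either side gives times(tup(tup(times(5, q(5, unit)), tup(5, 5, c), c), 5, tup(5, 5, c)), times(5, q(5, unit))).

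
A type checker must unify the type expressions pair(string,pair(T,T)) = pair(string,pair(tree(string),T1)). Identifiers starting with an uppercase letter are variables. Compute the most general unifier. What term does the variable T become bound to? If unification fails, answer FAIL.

tree(string)

Decompose pair/2: string = string,  pair(T,T) = pair(tree(string),T1).
Delete trivial equation string = string.
Decompose pair/2: T = tree(string),  T = T1.
Bind T := tree(string); substituting into the remaining equation gives: tree(string) = T1.
Bind T1 := tree(string).
MGU = { T ↦ tree(string), T1 ↦ tree(string) }, so T ↦ tree(string).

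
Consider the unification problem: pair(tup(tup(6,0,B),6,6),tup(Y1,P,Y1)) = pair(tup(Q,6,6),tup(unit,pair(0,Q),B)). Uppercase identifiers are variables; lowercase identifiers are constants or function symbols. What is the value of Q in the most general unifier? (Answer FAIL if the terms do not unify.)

Decompose pair/2: tup(tup(6,0,B),6,6) = tup(Q,6,6),  tup(Y1,P,Y1) = tup(unit,pair(0,Q),B).
Decompose tup/3: tup(6,0,B) = Q,  6 = 6,  6 = 6.
Bind Q := tup(6,0,B); substituting into the one remaining equation that mentions Q gives: tup(Y1,P,Y1) = tup(unit,pair(0,tup(6,0,B)),B).
Delete trivial equation 6 = 6.
Delete trivial equation 6 = 6.
Decompose tup/3: Y1 = unit,  P = pair(0,tup(6,0,B)),  Y1 = B.
Bind Y1 := unit; substituting into the one remaining equation that mentions Y1 gives: unit = B.
Bind P := pair(0,tup(6,0,B)); no other remaining equation mentions P.
Bind B := unit. Substituting into the earlier bindings gives Q := tup(6,0,unit), P := pair(0,tup(6,0,unit)).
MGU = { Q ↦ tup(6,0,unit), Y1 ↦ unit, P ↦ pair(0,tup(6,0,unit)), B ↦ unit }, so Q ↦ tup(6,0,unit).

tup(6,0,unit)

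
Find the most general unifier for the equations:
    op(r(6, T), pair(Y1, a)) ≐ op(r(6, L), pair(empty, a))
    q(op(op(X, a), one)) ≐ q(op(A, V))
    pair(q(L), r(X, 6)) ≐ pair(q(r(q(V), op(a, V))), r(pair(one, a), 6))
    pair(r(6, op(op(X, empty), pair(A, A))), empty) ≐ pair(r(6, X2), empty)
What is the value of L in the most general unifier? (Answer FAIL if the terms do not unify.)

r(q(one), op(a, one))

Decompose op/2: r(6, T) ≐ r(6, L),  pair(Y1, a) ≐ pair(empty, a).
Decompose r/2: 6 ≐ 6,  T ≐ L.
Delete trivial equation 6 ≐ 6.
Bind T := L; no other remaining equation mentions T.
Decompose pair/2: Y1 ≐ empty,  a ≐ a.
Bind Y1 := empty; no other remaining equation mentions Y1.
Delete trivial equation a ≐ a.
Decompose q/1: op(op(X, a), one) ≐ op(A, V).
Decompose op/2: op(X, a) ≐ A,  one ≐ V.
Bind A := op(X, a); substituting into the one remaining equation that mentions A gives: pair(r(6, op(op(X, empty), pair(op(X, a), op(X, a)))), empty) ≐ pair(r(6, X2), empty).
Bind V := one; substituting into the one remaining equation that mentions V gives: pair(q(L), r(X, 6)) ≐ pair(q(r(q(one), op(a, one))), r(pair(one, a), 6)).
Decompose pair/2: q(L) ≐ q(r(q(one), op(a, one))),  r(X, 6) ≐ r(pair(one, a), 6).
Decompose q/1: L ≐ r(q(one), op(a, one)).
Bind L := r(q(one), op(a, one)); no other remaining equation mentions L. Substituting into the earlier binding gives T := r(q(one), op(a, one)).
Decompose r/2: X ≐ pair(one, a),  6 ≐ 6.
Bind X := pair(one, a); substituting into the one remaining equation that mentions X gives: pair(r(6, op(op(pair(one, a), empty), pair(op(pair(one, a), a), op(pair(one, a), a)))), empty) ≐ pair(r(6, X2), empty). Substituting into the earlier binding gives A := op(pair(one, a), a).
Delete trivial equation 6 ≐ 6.
Decompose pair/2: r(6, op(op(pair(one, a), empty), pair(op(pair(one, a), a), op(pair(one, a), a)))) ≐ r(6, X2),  empty ≐ empty.
Decompose r/2: 6 ≐ 6,  op(op(pair(one, a), empty), pair(op(pair(one, a), a), op(pair(one, a), a))) ≐ X2.
Delete trivial equation 6 ≐ 6.
Bind X2 := op(op(pair(one, a), empty), pair(op(pair(one, a), a), op(pair(one, a), a))); no other remaining equation mentions X2.
Delete trivial equation empty ≐ empty.
MGU = { T -> r(q(one), op(a, one)), Y1 -> empty, A -> op(pair(one, a), a), V -> one, L -> r(q(one), op(a, one)), X -> pair(one, a), X2 -> op(op(pair(one, a), empty), pair(op(pair(one, a), a), op(pair(one, a), a))) }, so L -> r(q(one), op(a, one)).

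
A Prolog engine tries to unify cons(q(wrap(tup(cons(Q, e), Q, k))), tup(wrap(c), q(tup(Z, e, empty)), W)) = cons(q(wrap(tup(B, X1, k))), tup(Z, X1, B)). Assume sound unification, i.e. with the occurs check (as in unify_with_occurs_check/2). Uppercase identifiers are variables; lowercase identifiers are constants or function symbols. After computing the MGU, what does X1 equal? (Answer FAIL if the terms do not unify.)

q(tup(wrap(c), e, empty))

Decompose cons/2: q(wrap(tup(cons(Q, e), Q, k))) = q(wrap(tup(B, X1, k))),  tup(wrap(c), q(tup(Z, e, empty)), W) = tup(Z, X1, B).
Decompose q/1: wrap(tup(cons(Q, e), Q, k)) = wrap(tup(B, X1, k)).
Decompose wrap/1: tup(cons(Q, e), Q, k) = tup(B, X1, k).
Decompose tup/3: cons(Q, e) = B,  Q = X1,  k = k.
Bind B := cons(Q, e); substituting into the one remaining equation that mentions B gives: tup(wrap(c), q(tup(Z, e, empty)), W) = tup(Z, X1, cons(Q, e)).
Bind Q := X1; substituting into the one remaining equation that mentions Q gives: tup(wrap(c), q(tup(Z, e, empty)), W) = tup(Z, X1, cons(X1, e)). Substituting into the earlier binding gives B := cons(X1, e).
Delete trivial equation k = k.
Decompose tup/3: wrap(c) = Z,  q(tup(Z, e, empty)) = X1,  W = cons(X1, e).
Bind Z := wrap(c); substituting into the one remaining equation that mentions Z gives: q(tup(wrap(c), e, empty)) = X1.
Bind X1 := q(tup(wrap(c), e, empty)); substituting into the remaining equation gives: W = cons(q(tup(wrap(c), e, empty)), e). Substituting into the earlier bindings gives B := cons(q(tup(wrap(c), e, empty)), e), Q := q(tup(wrap(c), e, empty)).
Bind W := cons(q(tup(wrap(c), e, empty)), e).
MGU = { B = cons(q(tup(wrap(c), e, empty)), e), Q = q(tup(wrap(c), e, empty)), Z = wrap(c), X1 = q(tup(wrap(c), e, empty)), W = cons(q(tup(wrap(c), e, empty)), e) }, so X1 = q(tup(wrap(c), e, empty)).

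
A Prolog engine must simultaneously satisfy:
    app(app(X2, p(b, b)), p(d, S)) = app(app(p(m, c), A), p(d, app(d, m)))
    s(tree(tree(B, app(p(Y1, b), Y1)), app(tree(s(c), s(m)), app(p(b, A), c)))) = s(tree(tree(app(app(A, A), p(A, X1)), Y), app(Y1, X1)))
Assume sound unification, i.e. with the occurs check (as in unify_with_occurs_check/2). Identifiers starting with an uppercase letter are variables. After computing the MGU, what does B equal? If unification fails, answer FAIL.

app(app(p(b, b), p(b, b)), p(p(b, b), app(p(b, p(b, b)), c)))

Decompose app/2: app(X2, p(b, b)) = app(p(m, c), A),  p(d, S) = p(d, app(d, m)).
Decompose app/2: X2 = p(m, c),  p(b, b) = A.
Bind X2 := p(m, c); no other remaining equation mentions X2.
Bind A := p(b, b); substituting into the one remaining equation that mentions A gives: s(tree(tree(B, app(p(Y1, b), Y1)), app(tree(s(c), s(m)), app(p(b, p(b, b)), c)))) = s(tree(tree(app(app(p(b, b), p(b, b)), p(p(b, b), X1)), Y), app(Y1, X1))).
Decompose p/2: d = d,  S = app(d, m).
Delete trivial equation d = d.
Bind S := app(d, m); no other remaining equation mentions S.
Decompose s/1: tree(tree(B, app(p(Y1, b), Y1)), app(tree(s(c), s(m)), app(p(b, p(b, b)), c))) = tree(tree(app(app(p(b, b), p(b, b)), p(p(b, b), X1)), Y), app(Y1, X1)).
Decompose tree/2: tree(B, app(p(Y1, b), Y1)) = tree(app(app(p(b, b), p(b, b)), p(p(b, b), X1)), Y),  app(tree(s(c), s(m)), app(p(b, p(b, b)), c)) = app(Y1, X1).
Decompose tree/2: B = app(app(p(b, b), p(b, b)), p(p(b, b), X1)),  app(p(Y1, b), Y1) = Y.
Bind B := app(app(p(b, b), p(b, b)), p(p(b, b), X1)); no other remaining equation mentions B.
Bind Y := app(p(Y1, b), Y1); no other remaining equation mentions Y.
Decompose app/2: tree(s(c), s(m)) = Y1,  app(p(b, p(b, b)), c) = X1.
Bind Y1 := tree(s(c), s(m)); no other remaining equation mentions Y1. Substituting into the earlier binding gives Y := app(p(tree(s(c), s(m)), b), tree(s(c), s(m))).
Bind X1 := app(p(b, p(b, b)), c). Substituting into the earlier binding gives B := app(app(p(b, b), p(b, b)), p(p(b, b), app(p(b, p(b, b)), c))).
MGU = { X2 ↦ p(m, c), A ↦ p(b, b), S ↦ app(d, m), B ↦ app(app(p(b, b), p(b, b)), p(p(b, b), app(p(b, p(b, b)), c))), Y ↦ app(p(tree(s(c), s(m)), b), tree(s(c), s(m))), Y1 ↦ tree(s(c), s(m)), X1 ↦ app(p(b, p(b, b)), c) }, so B ↦ app(app(p(b, b), p(b, b)), p(p(b, b), app(p(b, p(b, b)), c))).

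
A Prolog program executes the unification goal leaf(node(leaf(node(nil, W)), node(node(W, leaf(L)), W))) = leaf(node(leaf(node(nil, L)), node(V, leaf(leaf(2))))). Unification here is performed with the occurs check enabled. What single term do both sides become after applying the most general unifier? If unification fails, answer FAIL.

leaf(node(leaf(node(nil, leaf(leaf(2)))), node(node(leaf(leaf(2)), leaf(leaf(leaf(2)))), leaf(leaf(2)))))

Decompose leaf/1: node(leaf(node(nil, W)), node(node(W, leaf(L)), W)) = node(leaf(node(nil, L)), node(V, leaf(leaf(2)))).
Decompose node/2: leaf(node(nil, W)) = leaf(node(nil, L)),  node(node(W, leaf(L)), W) = node(V, leaf(leaf(2))).
Decompose leaf/1: node(nil, W) = node(nil, L).
Decompose node/2: nil = nil,  W = L.
Delete trivial equation nil = nil.
Bind W := L; substituting into the remaining equation gives: node(node(L, leaf(L)), L) = node(V, leaf(leaf(2))).
Decompose node/2: node(L, leaf(L)) = V,  L = leaf(leaf(2)).
Bind V := node(L, leaf(L)); no other remaining equation mentions V.
Bind L := leaf(leaf(2)). Substituting into the earlier bindings gives W := leaf(leaf(2)), V := node(leaf(leaf(2)), leaf(leaf(leaf(2)))).
Applying the MGU to either side gives leaf(node(leaf(node(nil, leaf(leaf(2)))), node(node(leaf(leaf(2)), leaf(leaf(leaf(2)))), leaf(leaf(2))))).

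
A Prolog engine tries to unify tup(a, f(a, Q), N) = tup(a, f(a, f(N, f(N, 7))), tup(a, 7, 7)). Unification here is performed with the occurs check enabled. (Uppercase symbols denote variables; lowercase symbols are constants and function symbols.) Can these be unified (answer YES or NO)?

Decompose tup/3: a = a,  f(a, Q) = f(a, f(N, f(N, 7))),  N = tup(a, 7, 7).
Delete trivial equation a = a.
Decompose f/2: a = a,  Q = f(N, f(N, 7)).
Delete trivial equation a = a.
Bind Q := f(N, f(N, 7)); no other remaining equation mentions Q.
Bind N := tup(a, 7, 7). Substituting into the earlier binding gives Q := f(tup(a, 7, 7), f(tup(a, 7, 7), 7)).
No equations remain and no clash or occurs-check failure arose, so a unifier exists.

YES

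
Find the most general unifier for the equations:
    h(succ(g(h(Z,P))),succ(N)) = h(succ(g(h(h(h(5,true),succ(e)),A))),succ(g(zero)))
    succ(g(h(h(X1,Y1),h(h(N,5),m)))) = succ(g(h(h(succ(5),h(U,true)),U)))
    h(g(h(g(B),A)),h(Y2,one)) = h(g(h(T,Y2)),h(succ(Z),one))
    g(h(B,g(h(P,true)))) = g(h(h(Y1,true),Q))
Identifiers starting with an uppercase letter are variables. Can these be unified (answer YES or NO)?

YES

Decompose h/2: succ(g(h(Z,P))) = succ(g(h(h(h(5,true),succ(e)),A))),  succ(N) = succ(g(zero)).
Decompose succ/1: g(h(Z,P)) = g(h(h(h(5,true),succ(e)),A)).
Decompose g/1: h(Z,P) = h(h(h(5,true),succ(e)),A).
Decompose h/2: Z = h(h(5,true),succ(e)),  P = A.
Bind Z := h(h(5,true),succ(e)); substituting into the one remaining equation that mentions Z gives: h(g(h(g(B),A)),h(Y2,one)) = h(g(h(T,Y2)),h(succ(h(h(5,true),succ(e))),one)).
Bind P := A; substituting into the one remaining equation that mentions P gives: g(h(B,g(h(A,true)))) = g(h(h(Y1,true),Q)).
Decompose succ/1: N = g(zero).
Bind N := g(zero); substituting into the one remaining equation that mentions N gives: succ(g(h(h(X1,Y1),h(h(g(zero),5),m)))) = succ(g(h(h(succ(5),h(U,true)),U))).
Decompose succ/1: g(h(h(X1,Y1),h(h(g(zero),5),m))) = g(h(h(succ(5),h(U,true)),U)).
Decompose g/1: h(h(X1,Y1),h(h(g(zero),5),m)) = h(h(succ(5),h(U,true)),U).
Decompose h/2: h(X1,Y1) = h(succ(5),h(U,true)),  h(h(g(zero),5),m) = U.
Decompose h/2: X1 = succ(5),  Y1 = h(U,true).
Bind X1 := succ(5); no other remaining equation mentions X1.
Bind Y1 := h(U,true); substituting into the one remaining equation that mentions Y1 gives: g(h(B,g(h(A,true)))) = g(h(h(h(U,true),true),Q)).
Bind U := h(h(g(zero),5),m); substituting into the one remaining equation that mentions U gives: g(h(B,g(h(A,true)))) = g(h(h(h(h(h(g(zero),5),m),true),true),Q)). Substituting into the earlier binding gives Y1 := h(h(h(g(zero),5),m),true).
Decompose h/2: g(h(g(B),A)) = g(h(T,Y2)),  h(Y2,one) = h(succ(h(h(5,true),succ(e))),one).
Decompose g/1: h(g(B),A) = h(T,Y2).
Decompose h/2: g(B) = T,  A = Y2.
Bind T := g(B); no other remaining equation mentions T.
Bind A := Y2; substituting into the one remaining equation that mentions A gives: g(h(B,g(h(Y2,true)))) = g(h(h(h(h(h(g(zero),5),m),true),true),Q)). Substituting into the earlier binding gives P := Y2.
Decompose h/2: Y2 = succ(h(h(5,true),succ(e))),  one = one.
Bind Y2 := succ(h(h(5,true),succ(e))); substituting into the one remaining equation that mentions Y2 gives: g(h(B,g(h(succ(h(h(5,true),succ(e))),true)))) = g(h(h(h(h(h(g(zero),5),m),true),true),Q)). Substituting into the earlier bindings gives P := succ(h(h(5,true),succ(e))), A := succ(h(h(5,true),succ(e))).
Delete trivial equation one = one.
Decompose g/1: h(B,g(h(succ(h(h(5,true),succ(e))),true))) = h(h(h(h(h(g(zero),5),m),true),true),Q).
Decompose h/2: B = h(h(h(h(g(zero),5),m),true),true),  g(h(succ(h(h(5,true),succ(e))),true)) = Q.
Bind B := h(h(h(h(g(zero),5),m),true),true); no other remaining equation mentions B. Substituting into the earlier binding gives T := g(h(h(h(h(g(zero),5),m),true),true)).
Bind Q := g(h(succ(h(h(5,true),succ(e))),true)).
No equations remain and no clash or occurs-check failure arose, so a unifier exists.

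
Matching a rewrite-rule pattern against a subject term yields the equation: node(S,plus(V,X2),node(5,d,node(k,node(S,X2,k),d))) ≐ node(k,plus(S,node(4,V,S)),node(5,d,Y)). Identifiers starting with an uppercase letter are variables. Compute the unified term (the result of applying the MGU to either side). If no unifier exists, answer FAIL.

Decompose node/3: S ≐ k,  plus(V,X2) ≐ plus(S,node(4,V,S)),  node(5,d,node(k,node(S,X2,k),d)) ≐ node(5,d,Y).
Bind S := k; substituting into the remaining equations gives: plus(V,X2) ≐ plus(k,node(4,V,k)),  node(5,d,node(k,node(k,X2,k),d)) ≐ node(5,d,Y).
Decompose plus/2: V ≐ k,  X2 ≐ node(4,V,k).
Bind V := k; substituting into the one remaining equation that mentions V gives: X2 ≐ node(4,k,k).
Bind X2 := node(4,k,k); substituting into the remaining equation gives: node(5,d,node(k,node(k,node(4,k,k),k),d)) ≐ node(5,d,Y).
Decompose node/3: 5 ≐ 5,  d ≐ d,  node(k,node(k,node(4,k,k),k),d) ≐ Y.
Delete trivial equation 5 ≐ 5.
Delete trivial equation d ≐ d.
Bind Y := node(k,node(k,node(4,k,k),k),d).
Applying the MGU to either side gives node(k,plus(k,node(4,k,k)),node(5,d,node(k,node(k,node(4,k,k),k),d))).

node(k,plus(k,node(4,k,k)),node(5,d,node(k,node(k,node(4,k,k),k),d)))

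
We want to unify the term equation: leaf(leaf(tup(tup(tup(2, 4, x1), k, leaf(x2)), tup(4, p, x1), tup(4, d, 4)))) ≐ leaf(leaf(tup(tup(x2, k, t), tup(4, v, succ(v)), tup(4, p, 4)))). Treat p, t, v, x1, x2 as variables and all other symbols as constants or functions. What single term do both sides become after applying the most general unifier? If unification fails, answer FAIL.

Decompose leaf/1: leaf(tup(tup(tup(2, 4, x1), k, leaf(x2)), tup(4, p, x1), tup(4, d, 4))) ≐ leaf(tup(tup(x2, k, t), tup(4, v, succ(v)), tup(4, p, 4))).
Decompose leaf/1: tup(tup(tup(2, 4, x1), k, leaf(x2)), tup(4, p, x1), tup(4, d, 4)) ≐ tup(tup(x2, k, t), tup(4, v, succ(v)), tup(4, p, 4)).
Decompose tup/3: tup(tup(2, 4, x1), k, leaf(x2)) ≐ tup(x2, k, t),  tup(4, p, x1) ≐ tup(4, v, succ(v)),  tup(4, d, 4) ≐ tup(4, p, 4).
Decompose tup/3: tup(2, 4, x1) ≐ x2,  k ≐ k,  leaf(x2) ≐ t.
Bind x2 := tup(2, 4, x1); substituting into the one remaining equation that mentions x2 gives: leaf(tup(2, 4, x1)) ≐ t.
Delete trivial equation k ≐ k.
Bind t := leaf(tup(2, 4, x1)); no other remaining equation mentions t.
Decompose tup/3: 4 ≐ 4,  p ≐ v,  x1 ≐ succ(v).
Delete trivial equation 4 ≐ 4.
Bind p := v; substituting into the one remaining equation that mentions p gives: tup(4, d, 4) ≐ tup(4, v, 4).
Bind x1 := succ(v); no other remaining equation mentions x1. Substituting into the earlier bindings gives x2 := tup(2, 4, succ(v)), t := leaf(tup(2, 4, succ(v))).
Decompose tup/3: 4 ≐ 4,  d ≐ v,  4 ≐ 4.
Delete trivial equation 4 ≐ 4.
Bind v := d; no other remaining equation mentions v. Substituting into the earlier bindings gives x2 := tup(2, 4, succ(d)), t := leaf(tup(2, 4, succ(d))), p := d, x1 := succ(d).
Delete trivial equation 4 ≐ 4.
Applying the MGU to either side gives leaf(leaf(tup(tup(tup(2, 4, succ(d)), k, leaf(tup(2, 4, succ(d)))), tup(4, d, succ(d)), tup(4, d, 4)))).

leaf(leaf(tup(tup(tup(2, 4, succ(d)), k, leaf(tup(2, 4, succ(d)))), tup(4, d, succ(d)), tup(4, d, 4))))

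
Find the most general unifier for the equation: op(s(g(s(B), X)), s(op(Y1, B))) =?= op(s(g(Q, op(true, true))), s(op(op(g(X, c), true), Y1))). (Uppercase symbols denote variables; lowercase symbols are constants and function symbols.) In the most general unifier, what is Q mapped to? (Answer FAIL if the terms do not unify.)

Decompose op/2: s(g(s(B), X)) =?= s(g(Q, op(true, true))),  s(op(Y1, B)) =?= s(op(op(g(X, c), true), Y1)).
Decompose s/1: g(s(B), X) =?= g(Q, op(true, true)).
Decompose g/2: s(B) =?= Q,  X =?= op(true, true).
Bind Q := s(B); no other remaining equation mentions Q.
Bind X := op(true, true); substituting into the remaining equation gives: s(op(Y1, B)) =?= s(op(op(g(op(true, true), c), true), Y1)).
Decompose s/1: op(Y1, B) =?= op(op(g(op(true, true), c), true), Y1).
Decompose op/2: Y1 =?= op(g(op(true, true), c), true),  B =?= Y1.
Bind Y1 := op(g(op(true, true), c), true); substituting into the remaining equation gives: B =?= op(g(op(true, true), c), true).
Bind B := op(g(op(true, true), c), true). Substituting into the earlier binding gives Q := s(op(g(op(true, true), c), true)).
MGU = { Q -> s(op(g(op(true, true), c), true)), X -> op(true, true), Y1 -> op(g(op(true, true), c), true), B -> op(g(op(true, true), c), true) }, so Q -> s(op(g(op(true, true), c), true)).

s(op(g(op(true, true), c), true))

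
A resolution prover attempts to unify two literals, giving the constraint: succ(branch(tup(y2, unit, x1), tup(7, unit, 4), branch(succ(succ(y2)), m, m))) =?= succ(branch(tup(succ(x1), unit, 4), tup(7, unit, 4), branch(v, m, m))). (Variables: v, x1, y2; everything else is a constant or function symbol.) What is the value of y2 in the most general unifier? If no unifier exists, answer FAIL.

succ(4)

Decompose succ/1: branch(tup(y2, unit, x1), tup(7, unit, 4), branch(succ(succ(y2)), m, m)) =?= branch(tup(succ(x1), unit, 4), tup(7, unit, 4), branch(v, m, m)).
Decompose branch/3: tup(y2, unit, x1) =?= tup(succ(x1), unit, 4),  tup(7, unit, 4) =?= tup(7, unit, 4),  branch(succ(succ(y2)), m, m) =?= branch(v, m, m).
Decompose tup/3: y2 =?= succ(x1),  unit =?= unit,  x1 =?= 4.
Bind y2 := succ(x1); substituting into the one remaining equation that mentions y2 gives: branch(succ(succ(succ(x1))), m, m) =?= branch(v, m, m).
Delete trivial equation unit =?= unit.
Bind x1 := 4; substituting into the one remaining equation that mentions x1 gives: branch(succ(succ(succ(4))), m, m) =?= branch(v, m, m). Substituting into the earlier binding gives y2 := succ(4).
Delete trivial equation tup(7, unit, 4) =?= tup(7, unit, 4).
Decompose branch/3: succ(succ(succ(4))) =?= v,  m =?= m,  m =?= m.
Bind v := succ(succ(succ(4))); no other remaining equation mentions v.
Delete trivial equation m =?= m.
Delete trivial equation m =?= m.
MGU = { y2 := succ(4), x1 := 4, v := succ(succ(succ(4))) }, so y2 := succ(4).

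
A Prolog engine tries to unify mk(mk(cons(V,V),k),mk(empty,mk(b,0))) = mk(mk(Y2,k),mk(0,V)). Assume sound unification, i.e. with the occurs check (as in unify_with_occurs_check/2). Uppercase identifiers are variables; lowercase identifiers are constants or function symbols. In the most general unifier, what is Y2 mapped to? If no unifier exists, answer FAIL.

Decompose mk/2: mk(cons(V,V),k) = mk(Y2,k),  mk(empty,mk(b,0)) = mk(0,V).
Decompose mk/2: cons(V,V) = Y2,  k = k.
Bind Y2 := cons(V,V); no other remaining equation mentions Y2.
Delete trivial equation k = k.
Decompose mk/2: empty = 0,  mk(b,0) = V.
Clash: constants empty and 0 differ; no unifier exists.

FAIL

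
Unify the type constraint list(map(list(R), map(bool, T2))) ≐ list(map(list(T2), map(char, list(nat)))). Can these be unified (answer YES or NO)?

NO

Decompose list/1: map(list(R), map(bool, T2)) ≐ map(list(T2), map(char, list(nat))).
Decompose map/2: list(R) ≐ list(T2),  map(bool, T2) ≐ map(char, list(nat)).
Decompose list/1: R ≐ T2.
Bind R := T2; no other remaining equation mentions R.
Decompose map/2: bool ≐ char,  T2 ≐ list(nat).
Clash: constants bool and char differ; no unifier exists.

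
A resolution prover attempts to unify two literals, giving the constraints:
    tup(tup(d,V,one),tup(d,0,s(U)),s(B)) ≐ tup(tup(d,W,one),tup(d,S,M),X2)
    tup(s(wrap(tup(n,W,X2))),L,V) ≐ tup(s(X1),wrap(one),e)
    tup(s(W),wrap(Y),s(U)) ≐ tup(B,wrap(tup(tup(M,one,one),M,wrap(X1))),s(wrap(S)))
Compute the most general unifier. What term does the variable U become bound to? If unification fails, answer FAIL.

Decompose tup/3: tup(d,V,one) ≐ tup(d,W,one),  tup(d,0,s(U)) ≐ tup(d,S,M),  s(B) ≐ X2.
Decompose tup/3: d ≐ d,  V ≐ W,  one ≐ one.
Delete trivial equation d ≐ d.
Bind V := W; substituting into the one remaining equation that mentions V gives: tup(s(wrap(tup(n,W,X2))),L,W) ≐ tup(s(X1),wrap(one),e).
Delete trivial equation one ≐ one.
Decompose tup/3: d ≐ d,  0 ≐ S,  s(U) ≐ M.
Delete trivial equation d ≐ d.
Bind S := 0; substituting into the one remaining equation that mentions S gives: tup(s(W),wrap(Y),s(U)) ≐ tup(B,wrap(tup(tup(M,one,one),M,wrap(X1))),s(wrap(0))).
Bind M := s(U); substituting into the one remaining equation that mentions M gives: tup(s(W),wrap(Y),s(U)) ≐ tup(B,wrap(tup(tup(s(U),one,one),s(U),wrap(X1))),s(wrap(0))).
Bind X2 := s(B); substituting into the one remaining equation that mentions X2 gives: tup(s(wrap(tup(n,W,s(B)))),L,W) ≐ tup(s(X1),wrap(one),e).
Decompose tup/3: s(wrap(tup(n,W,s(B)))) ≐ s(X1),  L ≐ wrap(one),  W ≐ e.
Decompose s/1: wrap(tup(n,W,s(B))) ≐ X1.
Bind X1 := wrap(tup(n,W,s(B))); substituting into the one remaining equation that mentions X1 gives: tup(s(W),wrap(Y),s(U)) ≐ tup(B,wrap(tup(tup(s(U),one,one),s(U),wrap(wrap(tup(n,W,s(B)))))),s(wrap(0))).
Bind L := wrap(one); no other remaining equation mentions L.
Bind W := e; substituting into the remaining equation gives: tup(s(e),wrap(Y),s(U)) ≐ tup(B,wrap(tup(tup(s(U),one,one),s(U),wrap(wrap(tup(n,e,s(B)))))),s(wrap(0))). Substituting into the earlier bindings gives V := e, X1 := wrap(tup(n,e,s(B))).
Decompose tup/3: s(e) ≐ B,  wrap(Y) ≐ wrap(tup(tup(s(U),one,one),s(U),wrap(wrap(tup(n,e,s(B)))))),  s(U) ≐ s(wrap(0)).
Bind B := s(e); substituting into the one remaining equation that mentions B gives: wrap(Y) ≐ wrap(tup(tup(s(U),one,one),s(U),wrap(wrap(tup(n,e,s(s(e))))))). Substituting into the earlier bindings gives X2 := s(s(e)), X1 := wrap(tup(n,e,s(s(e)))).
Decompose wrap/1: Y ≐ tup(tup(s(U),one,one),s(U),wrap(wrap(tup(n,e,s(s(e)))))).
Bind Y := tup(tup(s(U),one,one),s(U),wrap(wrap(tup(n,e,s(s(e)))))); no other remaining equation mentions Y.
Decompose s/1: U ≐ wrap(0).
Bind U := wrap(0). Substituting into the earlier bindings gives M := s(wrap(0)), Y := tup(tup(s(wrap(0)),one,one),s(wrap(0)),wrap(wrap(tup(n,e,s(s(e)))))).
MGU = { V -> e, S -> 0, M -> s(wrap(0)), X2 -> s(s(e)), X1 -> wrap(tup(n,e,s(s(e)))), L -> wrap(one), W -> e, B -> s(e), Y -> tup(tup(s(wrap(0)),one,one),s(wrap(0)),wrap(wrap(tup(n,e,s(s(e)))))), U -> wrap(0) }, so U -> wrap(0).

wrap(0)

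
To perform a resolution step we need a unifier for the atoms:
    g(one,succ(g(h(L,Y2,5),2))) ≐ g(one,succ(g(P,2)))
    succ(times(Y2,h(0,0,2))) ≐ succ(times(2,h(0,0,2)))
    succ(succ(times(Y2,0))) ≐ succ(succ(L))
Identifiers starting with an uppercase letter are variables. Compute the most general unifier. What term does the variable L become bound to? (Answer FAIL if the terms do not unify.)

Decompose g/2: one ≐ one,  succ(g(h(L,Y2,5),2)) ≐ succ(g(P,2)).
Delete trivial equation one ≐ one.
Decompose succ/1: g(h(L,Y2,5),2) ≐ g(P,2).
Decompose g/2: h(L,Y2,5) ≐ P,  2 ≐ 2.
Bind P := h(L,Y2,5); no other remaining equation mentions P.
Delete trivial equation 2 ≐ 2.
Decompose succ/1: times(Y2,h(0,0,2)) ≐ times(2,h(0,0,2)).
Decompose times/2: Y2 ≐ 2,  h(0,0,2) ≐ h(0,0,2).
Bind Y2 := 2; substituting into the one remaining equation that mentions Y2 gives: succ(succ(times(2,0))) ≐ succ(succ(L)). Substituting into the earlier binding gives P := h(L,2,5).
Delete trivial equation h(0,0,2) ≐ h(0,0,2).
Decompose succ/1: succ(times(2,0)) ≐ succ(L).
Decompose succ/1: times(2,0) ≐ L.
Bind L := times(2,0). Substituting into the earlier binding gives P := h(times(2,0),2,5).
MGU = { P -> h(times(2,0),2,5), Y2 -> 2, L -> times(2,0) }, so L -> times(2,0).

times(2,0)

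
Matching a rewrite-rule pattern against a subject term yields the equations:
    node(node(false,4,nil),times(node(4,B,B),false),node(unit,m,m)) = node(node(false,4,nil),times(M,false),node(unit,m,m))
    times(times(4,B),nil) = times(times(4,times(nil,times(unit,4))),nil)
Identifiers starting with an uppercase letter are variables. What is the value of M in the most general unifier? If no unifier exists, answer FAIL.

node(4,times(nil,times(unit,4)),times(nil,times(unit,4)))

Decompose node/3: node(false,4,nil) = node(false,4,nil),  times(node(4,B,B),false) = times(M,false),  node(unit,m,m) = node(unit,m,m).
Delete trivial equation node(false,4,nil) = node(false,4,nil).
Decompose times/2: node(4,B,B) = M,  false = false.
Bind M := node(4,B,B); no other remaining equation mentions M.
Delete trivial equation false = false.
Delete trivial equation node(unit,m,m) = node(unit,m,m).
Decompose times/2: times(4,B) = times(4,times(nil,times(unit,4))),  nil = nil.
Decompose times/2: 4 = 4,  B = times(nil,times(unit,4)).
Delete trivial equation 4 = 4.
Bind B := times(nil,times(unit,4)); no other remaining equation mentions B. Substituting into the earlier binding gives M := node(4,times(nil,times(unit,4)),times(nil,times(unit,4))).
Delete trivial equation nil = nil.
MGU = { M ↦ node(4,times(nil,times(unit,4)),times(nil,times(unit,4))), B ↦ times(nil,times(unit,4)) }, so M ↦ node(4,times(nil,times(unit,4)),times(nil,times(unit,4))).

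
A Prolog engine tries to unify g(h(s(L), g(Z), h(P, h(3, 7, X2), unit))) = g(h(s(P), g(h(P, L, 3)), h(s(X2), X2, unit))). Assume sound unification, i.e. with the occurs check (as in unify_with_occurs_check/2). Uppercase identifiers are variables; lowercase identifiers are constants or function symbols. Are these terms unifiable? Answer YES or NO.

Decompose g/1: h(s(L), g(Z), h(P, h(3, 7, X2), unit)) = h(s(P), g(h(P, L, 3)), h(s(X2), X2, unit)).
Decompose h/3: s(L) = s(P),  g(Z) = g(h(P, L, 3)),  h(P, h(3, 7, X2), unit) = h(s(X2), X2, unit).
Decompose s/1: L = P.
Bind L := P; substituting into the one remaining equation that mentions L gives: g(Z) = g(h(P, P, 3)).
Decompose g/1: Z = h(P, P, 3).
Bind Z := h(P, P, 3); no other remaining equation mentions Z.
Decompose h/3: P = s(X2),  h(3, 7, X2) = X2,  unit = unit.
Bind P := s(X2); no other remaining equation mentions P. Substituting into the earlier bindings gives L := s(X2), Z := h(s(X2), s(X2), 3).
Occurs check fails: X2 occurs in h(3, 7, X2); the equation X2 = h(3, 7, X2) has no finite solution.

NO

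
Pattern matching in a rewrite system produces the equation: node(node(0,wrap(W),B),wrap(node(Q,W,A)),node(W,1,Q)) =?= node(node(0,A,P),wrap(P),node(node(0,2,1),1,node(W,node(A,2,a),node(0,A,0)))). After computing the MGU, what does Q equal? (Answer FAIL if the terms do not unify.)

Decompose node/3: node(0,wrap(W),B) =?= node(0,A,P),  wrap(node(Q,W,A)) =?= wrap(P),  node(W,1,Q) =?= node(node(0,2,1),1,node(W,node(A,2,a),node(0,A,0))).
Decompose node/3: 0 =?= 0,  wrap(W) =?= A,  B =?= P.
Delete trivial equation 0 =?= 0.
Bind A := wrap(W); substituting into the 2 remaining equations that mention A gives: wrap(node(Q,W,wrap(W))) =?= wrap(P),  node(W,1,Q) =?= node(node(0,2,1),1,node(W,node(wrap(W),2,a),node(0,wrap(W),0))).
Bind B := P; no other remaining equation mentions B.
Decompose wrap/1: node(Q,W,wrap(W)) =?= P.
Bind P := node(Q,W,wrap(W)); no other remaining equation mentions P. Substituting into the earlier binding gives B := node(Q,W,wrap(W)).
Decompose node/3: W =?= node(0,2,1),  1 =?= 1,  Q =?= node(W,node(wrap(W),2,a),node(0,wrap(W),0)).
Bind W := node(0,2,1); substituting into the one remaining equation that mentions W gives: Q =?= node(node(0,2,1),node(wrap(node(0,2,1)),2,a),node(0,wrap(node(0,2,1)),0)). Substituting into the earlier bindings gives A := wrap(node(0,2,1)), B := node(Q,node(0,2,1),wrap(node(0,2,1))), P := node(Q,node(0,2,1),wrap(node(0,2,1))).
Delete trivial equation 1 =?= 1.
Bind Q := node(node(0,2,1),node(wrap(node(0,2,1)),2,a),node(0,wrap(node(0,2,1)),0)). Substituting into the earlier bindings gives B := node(node(node(0,2,1),node(wrap(node(0,2,1)),2,a),node(0,wrap(node(0,2,1)),0)),node(0,2,1),wrap(node(0,2,1))), P := node(node(node(0,2,1),node(wrap(node(0,2,1)),2,a),node(0,wrap(node(0,2,1)),0)),node(0,2,1),wrap(node(0,2,1))).
MGU = { A := wrap(node(0,2,1)), B := node(node(node(0,2,1),node(wrap(node(0,2,1)),2,a),node(0,wrap(node(0,2,1)),0)),node(0,2,1),wrap(node(0,2,1))), P := node(node(node(0,2,1),node(wrap(node(0,2,1)),2,a),node(0,wrap(node(0,2,1)),0)),node(0,2,1),wrap(node(0,2,1))), W := node(0,2,1), Q := node(node(0,2,1),node(wrap(node(0,2,1)),2,a),node(0,wrap(node(0,2,1)),0)) }, so Q := node(node(0,2,1),node(wrap(node(0,2,1)),2,a),node(0,wrap(node(0,2,1)),0)).

node(node(0,2,1),node(wrap(node(0,2,1)),2,a),node(0,wrap(node(0,2,1)),0))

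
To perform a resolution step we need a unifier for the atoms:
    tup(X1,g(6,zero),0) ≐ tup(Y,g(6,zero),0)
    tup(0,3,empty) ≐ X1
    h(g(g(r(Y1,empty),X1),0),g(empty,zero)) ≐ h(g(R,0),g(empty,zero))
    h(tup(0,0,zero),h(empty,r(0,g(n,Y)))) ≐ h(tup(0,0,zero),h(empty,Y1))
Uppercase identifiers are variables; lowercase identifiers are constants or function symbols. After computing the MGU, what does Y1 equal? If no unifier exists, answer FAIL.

Decompose tup/3: X1 ≐ Y,  g(6,zero) ≐ g(6,zero),  0 ≐ 0.
Bind X1 := Y; substituting into the 2 remaining equations that mention X1 gives: tup(0,3,empty) ≐ Y,  h(g(g(r(Y1,empty),Y),0),g(empty,zero)) ≐ h(g(R,0),g(empty,zero)).
Delete trivial equation g(6,zero) ≐ g(6,zero).
Delete trivial equation 0 ≐ 0.
Bind Y := tup(0,3,empty); substituting into the remaining equations gives: h(g(g(r(Y1,empty),tup(0,3,empty)),0),g(empty,zero)) ≐ h(g(R,0),g(empty,zero)),  h(tup(0,0,zero),h(empty,r(0,g(n,tup(0,3,empty))))) ≐ h(tup(0,0,zero),h(empty,Y1)). Substituting into the earlier binding gives X1 := tup(0,3,empty).
Decompose h/2: g(g(r(Y1,empty),tup(0,3,empty)),0) ≐ g(R,0),  g(empty,zero) ≐ g(empty,zero).
Decompose g/2: g(r(Y1,empty),tup(0,3,empty)) ≐ R,  0 ≐ 0.
Bind R := g(r(Y1,empty),tup(0,3,empty)); no other remaining equation mentions R.
Delete trivial equation 0 ≐ 0.
Delete trivial equation g(empty,zero) ≐ g(empty,zero).
Decompose h/2: tup(0,0,zero) ≐ tup(0,0,zero),  h(empty,r(0,g(n,tup(0,3,empty)))) ≐ h(empty,Y1).
Delete trivial equation tup(0,0,zero) ≐ tup(0,0,zero).
Decompose h/2: empty ≐ empty,  r(0,g(n,tup(0,3,empty))) ≐ Y1.
Delete trivial equation empty ≐ empty.
Bind Y1 := r(0,g(n,tup(0,3,empty))). Substituting into the earlier binding gives R := g(r(r(0,g(n,tup(0,3,empty))),empty),tup(0,3,empty)).
MGU = { X1 -> tup(0,3,empty), Y -> tup(0,3,empty), R -> g(r(r(0,g(n,tup(0,3,empty))),empty),tup(0,3,empty)), Y1 -> r(0,g(n,tup(0,3,empty))) }, so Y1 -> r(0,g(n,tup(0,3,empty))).

r(0,g(n,tup(0,3,empty)))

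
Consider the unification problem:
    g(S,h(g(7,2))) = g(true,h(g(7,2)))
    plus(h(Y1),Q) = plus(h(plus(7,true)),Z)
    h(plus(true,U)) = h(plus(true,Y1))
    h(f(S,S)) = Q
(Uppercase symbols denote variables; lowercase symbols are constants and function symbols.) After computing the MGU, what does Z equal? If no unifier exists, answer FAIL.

Decompose g/2: S = true,  h(g(7,2)) = h(g(7,2)).
Bind S := true; substituting into the one remaining equation that mentions S gives: h(f(true,true)) = Q.
Delete trivial equation h(g(7,2)) = h(g(7,2)).
Decompose plus/2: h(Y1) = h(plus(7,true)),  Q = Z.
Decompose h/1: Y1 = plus(7,true).
Bind Y1 := plus(7,true); substituting into the one remaining equation that mentions Y1 gives: h(plus(true,U)) = h(plus(true,plus(7,true))).
Bind Q := Z; substituting into the one remaining equation that mentions Q gives: h(f(true,true)) = Z.
Decompose h/1: plus(true,U) = plus(true,plus(7,true)).
Decompose plus/2: true = true,  U = plus(7,true).
Delete trivial equation true = true.
Bind U := plus(7,true); no other remaining equation mentions U.
Bind Z := h(f(true,true)). Substituting into the earlier binding gives Q := h(f(true,true)).
MGU = { S -> true, Y1 -> plus(7,true), Q -> h(f(true,true)), U -> plus(7,true), Z -> h(f(true,true)) }, so Z -> h(f(true,true)).

h(f(true,true))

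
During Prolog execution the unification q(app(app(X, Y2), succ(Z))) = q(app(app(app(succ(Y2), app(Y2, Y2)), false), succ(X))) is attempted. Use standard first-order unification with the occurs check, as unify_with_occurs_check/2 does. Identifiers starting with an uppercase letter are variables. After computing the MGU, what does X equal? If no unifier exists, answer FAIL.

app(succ(false), app(false, false))

Decompose q/1: app(app(X, Y2), succ(Z)) = app(app(app(succ(Y2), app(Y2, Y2)), false), succ(X)).
Decompose app/2: app(X, Y2) = app(app(succ(Y2), app(Y2, Y2)), false),  succ(Z) = succ(X).
Decompose app/2: X = app(succ(Y2), app(Y2, Y2)),  Y2 = false.
Bind X := app(succ(Y2), app(Y2, Y2)); substituting into the one remaining equation that mentions X gives: succ(Z) = succ(app(succ(Y2), app(Y2, Y2))).
Bind Y2 := false; substituting into the remaining equation gives: succ(Z) = succ(app(succ(false), app(false, false))). Substituting into the earlier binding gives X := app(succ(false), app(false, false)).
Decompose succ/1: Z = app(succ(false), app(false, false)).
Bind Z := app(succ(false), app(false, false)).
MGU = { X -> app(succ(false), app(false, false)), Y2 -> false, Z -> app(succ(false), app(false, false)) }, so X -> app(succ(false), app(false, false)).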